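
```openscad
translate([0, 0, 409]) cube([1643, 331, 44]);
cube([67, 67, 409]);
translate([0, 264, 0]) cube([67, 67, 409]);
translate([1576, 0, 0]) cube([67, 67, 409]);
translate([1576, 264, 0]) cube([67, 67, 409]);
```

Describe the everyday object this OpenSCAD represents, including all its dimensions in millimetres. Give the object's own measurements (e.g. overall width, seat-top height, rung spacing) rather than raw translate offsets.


A long wooden bench with a 1643 mm (x) × 331 mm (y) seat, 44 mm thick, its top surface 453 mm above the floor. Four 67 mm square legs at the seat corners, flush with the edges, run from z = 0 to the seat underside.


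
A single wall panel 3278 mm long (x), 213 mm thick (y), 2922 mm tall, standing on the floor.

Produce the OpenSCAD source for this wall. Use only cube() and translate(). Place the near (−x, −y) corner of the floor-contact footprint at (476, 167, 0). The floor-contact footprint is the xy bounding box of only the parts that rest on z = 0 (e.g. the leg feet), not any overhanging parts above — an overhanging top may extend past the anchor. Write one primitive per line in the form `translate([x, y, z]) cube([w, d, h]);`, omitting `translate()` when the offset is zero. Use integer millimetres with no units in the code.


translate([476, 167, 0]) cube([3278, 213, 2922]);


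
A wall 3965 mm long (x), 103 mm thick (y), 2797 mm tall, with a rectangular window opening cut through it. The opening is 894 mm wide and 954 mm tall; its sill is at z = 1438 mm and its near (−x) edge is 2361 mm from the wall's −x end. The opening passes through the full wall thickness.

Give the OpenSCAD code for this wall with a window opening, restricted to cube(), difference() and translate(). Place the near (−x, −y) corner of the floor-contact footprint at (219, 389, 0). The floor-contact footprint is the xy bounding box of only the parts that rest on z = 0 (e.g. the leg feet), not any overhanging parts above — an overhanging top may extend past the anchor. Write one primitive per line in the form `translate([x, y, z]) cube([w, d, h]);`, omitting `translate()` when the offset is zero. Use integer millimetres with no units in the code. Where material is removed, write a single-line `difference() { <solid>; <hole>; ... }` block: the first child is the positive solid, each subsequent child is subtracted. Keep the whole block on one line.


difference() { translate([219, 389, 0]) cube([3965, 103, 2797]); translate([2580, 389, 1438]) cube([894, 103, 954]); }


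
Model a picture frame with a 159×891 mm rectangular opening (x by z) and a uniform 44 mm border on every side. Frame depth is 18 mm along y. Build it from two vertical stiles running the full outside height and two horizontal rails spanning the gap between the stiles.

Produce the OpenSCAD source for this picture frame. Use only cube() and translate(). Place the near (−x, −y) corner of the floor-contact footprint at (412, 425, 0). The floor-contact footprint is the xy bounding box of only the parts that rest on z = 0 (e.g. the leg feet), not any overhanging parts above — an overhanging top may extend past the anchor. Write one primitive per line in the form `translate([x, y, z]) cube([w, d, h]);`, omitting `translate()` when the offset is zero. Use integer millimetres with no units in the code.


translate([412, 425, 0]) cube([44, 18, 979]);
translate([615, 425, 0]) cube([44, 18, 979]);
translate([456, 425, 0]) cube([159, 18, 44]);
translate([456, 425, 935]) cube([159, 18, 44]);


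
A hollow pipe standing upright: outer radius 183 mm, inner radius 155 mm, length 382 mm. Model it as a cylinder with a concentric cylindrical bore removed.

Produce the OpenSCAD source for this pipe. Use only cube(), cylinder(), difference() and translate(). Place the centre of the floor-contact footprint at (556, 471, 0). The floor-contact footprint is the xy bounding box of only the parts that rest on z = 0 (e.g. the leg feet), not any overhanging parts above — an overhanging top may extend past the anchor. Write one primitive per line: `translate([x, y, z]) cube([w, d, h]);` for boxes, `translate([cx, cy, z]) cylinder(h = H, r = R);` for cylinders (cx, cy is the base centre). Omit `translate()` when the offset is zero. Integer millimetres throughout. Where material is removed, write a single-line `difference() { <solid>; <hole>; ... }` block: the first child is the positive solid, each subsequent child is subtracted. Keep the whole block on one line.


difference() { translate([556, 471, 0]) cylinder(h = 382, r = 183); translate([556, 471, 0]) cylinder(h = 382, r = 155); }


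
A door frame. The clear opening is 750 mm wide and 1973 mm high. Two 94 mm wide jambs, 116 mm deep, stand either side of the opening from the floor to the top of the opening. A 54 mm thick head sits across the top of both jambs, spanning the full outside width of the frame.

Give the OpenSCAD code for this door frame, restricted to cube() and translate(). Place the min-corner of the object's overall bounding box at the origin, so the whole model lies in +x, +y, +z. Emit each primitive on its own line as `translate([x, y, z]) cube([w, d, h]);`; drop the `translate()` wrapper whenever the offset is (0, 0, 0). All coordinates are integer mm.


cube([94, 116, 1973]);
translate([844, 0, 0]) cube([94, 116, 1973]);
translate([0, 0, 1973]) cube([938, 116, 54]);


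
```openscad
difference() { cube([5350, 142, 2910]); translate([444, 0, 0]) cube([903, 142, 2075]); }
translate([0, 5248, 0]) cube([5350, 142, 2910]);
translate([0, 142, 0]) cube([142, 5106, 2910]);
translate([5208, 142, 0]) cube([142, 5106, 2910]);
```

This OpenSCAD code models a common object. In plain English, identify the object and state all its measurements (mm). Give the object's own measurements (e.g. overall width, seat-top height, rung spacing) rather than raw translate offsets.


A single room: four walls, each 2910 mm tall and 142 mm thick, enclosing an outside footprint 5350×5390 mm (x × y), no floor or roof. The front and back walls (−y and +y sides) run the full x-width; the side walls fit between their inner faces. A door opening 903 mm wide and 2075 mm tall is cut through the front wall from the floor up, its −x edge 444 mm from the wall's −x end.


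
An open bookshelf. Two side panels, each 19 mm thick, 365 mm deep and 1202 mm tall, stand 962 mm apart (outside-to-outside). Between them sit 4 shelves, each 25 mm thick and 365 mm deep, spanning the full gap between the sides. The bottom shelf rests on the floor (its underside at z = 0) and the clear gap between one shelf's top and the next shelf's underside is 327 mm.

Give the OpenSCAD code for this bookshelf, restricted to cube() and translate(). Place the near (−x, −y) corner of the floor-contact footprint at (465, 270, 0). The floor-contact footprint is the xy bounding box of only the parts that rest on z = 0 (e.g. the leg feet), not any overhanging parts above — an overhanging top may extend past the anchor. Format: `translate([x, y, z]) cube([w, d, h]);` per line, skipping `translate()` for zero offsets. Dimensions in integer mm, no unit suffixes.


translate([465, 270, 0]) cube([19, 365, 1202]);
translate([1408, 270, 0]) cube([19, 365, 1202]);
translate([484, 270, 0]) cube([924, 365, 25]);
translate([484, 270, 352]) cube([924, 365, 25]);
translate([484, 270, 704]) cube([924, 365, 25]);
translate([484, 270, 1056]) cube([924, 365, 25]);


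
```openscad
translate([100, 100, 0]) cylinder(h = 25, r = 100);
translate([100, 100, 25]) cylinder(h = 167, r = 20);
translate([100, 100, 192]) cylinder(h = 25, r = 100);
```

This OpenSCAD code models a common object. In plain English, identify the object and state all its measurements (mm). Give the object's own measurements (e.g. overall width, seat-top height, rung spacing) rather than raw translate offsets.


A spool: two coaxial disc flanges of radius 100 mm and thickness 25 mm, joined by a core cylinder of radius 20 mm and height 167 mm. The lower flange rests on z = 0 and the three cylinders share a vertical axis.


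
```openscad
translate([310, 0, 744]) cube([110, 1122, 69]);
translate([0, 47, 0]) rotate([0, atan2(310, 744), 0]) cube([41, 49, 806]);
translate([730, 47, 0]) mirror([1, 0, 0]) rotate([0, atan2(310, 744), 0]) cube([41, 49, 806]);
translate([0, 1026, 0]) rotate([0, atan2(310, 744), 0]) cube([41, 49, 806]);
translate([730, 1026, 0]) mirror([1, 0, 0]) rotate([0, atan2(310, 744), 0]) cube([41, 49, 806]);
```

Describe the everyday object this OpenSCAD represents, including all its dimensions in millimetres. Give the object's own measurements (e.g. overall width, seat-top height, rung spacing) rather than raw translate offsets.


A sawhorse. A 110×1122×69 mm beam (x, y, z) sits on two A-frame leg pairs. Each pair is two raked legs of 41×49 mm section (49 mm along y) splaying symmetrically in x. Each leg rises 744 mm vertically over 310 mm of horizontal reach and is 806 mm long along its own axis. Every leg's outer bottom edge rests on the floor and its outer top edge meets a bottom edge of the beam — the left legs (tilting toward +x) meet the beam's −x bottom edge, the right legs (their mirror images, tilting toward −x) meet its +x bottom edge — so the leg tops tuck under the beam, the beam's underside is 744 mm above the floor, and the feet are 730 mm apart outside-to-outside with the beam centred between them. The two leg pairs are set in 47 mm from either end of the beam.


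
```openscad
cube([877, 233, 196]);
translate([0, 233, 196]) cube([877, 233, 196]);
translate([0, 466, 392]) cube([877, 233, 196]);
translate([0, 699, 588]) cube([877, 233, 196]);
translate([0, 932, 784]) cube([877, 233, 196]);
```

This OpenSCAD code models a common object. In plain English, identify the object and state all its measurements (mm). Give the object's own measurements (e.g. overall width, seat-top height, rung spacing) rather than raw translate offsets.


A straight staircase of 5 solid steps. Each step is 877 mm wide (x), 233 mm deep (y, the going) and 196 mm tall (the rise). The first step rests on the floor; each subsequent step sits one going further in +y and one rise higher in +z, directly behind and above the previous step with no overlap.


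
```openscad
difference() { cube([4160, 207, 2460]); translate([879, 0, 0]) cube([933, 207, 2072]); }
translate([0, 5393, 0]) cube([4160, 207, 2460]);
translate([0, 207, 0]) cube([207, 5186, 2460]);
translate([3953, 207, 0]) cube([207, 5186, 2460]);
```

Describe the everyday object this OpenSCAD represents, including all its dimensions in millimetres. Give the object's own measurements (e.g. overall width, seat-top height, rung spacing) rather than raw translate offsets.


A single room: four walls, each 2460 mm tall and 207 mm thick, enclosing an outside footprint 4160×5600 mm (x × y), no floor or roof. The front and back walls (−y and +y sides) run the full x-width; the side walls fit between their inner faces. A door opening 933 mm wide and 2072 mm tall is cut through the front wall from the floor up, its −x edge 879 mm from the wall's −x end.


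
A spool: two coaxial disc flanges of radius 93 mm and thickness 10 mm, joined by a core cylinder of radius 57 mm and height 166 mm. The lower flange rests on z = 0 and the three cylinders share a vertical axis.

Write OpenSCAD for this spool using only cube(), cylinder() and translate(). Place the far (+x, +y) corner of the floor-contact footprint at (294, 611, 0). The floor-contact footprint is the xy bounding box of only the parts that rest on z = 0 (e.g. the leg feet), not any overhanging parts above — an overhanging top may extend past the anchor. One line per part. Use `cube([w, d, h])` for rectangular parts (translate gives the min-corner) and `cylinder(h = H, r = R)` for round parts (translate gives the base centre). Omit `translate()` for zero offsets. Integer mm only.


translate([201, 518, 0]) cylinder(h = 10, r = 93);
translate([201, 518, 10]) cylinder(h = 166, r = 57);
translate([201, 518, 176]) cylinder(h = 10, r = 93);


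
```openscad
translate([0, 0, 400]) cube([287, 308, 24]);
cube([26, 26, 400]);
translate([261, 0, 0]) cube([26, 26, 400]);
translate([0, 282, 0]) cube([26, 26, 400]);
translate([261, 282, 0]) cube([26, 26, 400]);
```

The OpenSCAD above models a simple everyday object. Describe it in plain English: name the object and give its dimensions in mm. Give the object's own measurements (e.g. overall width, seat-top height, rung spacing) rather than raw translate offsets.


A four-legged stool. The seat is a 287×308×24 mm slab whose top surface is at z = 424 mm; four square legs, each 26×26 mm in cross-section, run from the floor (z = 0) to the underside of the seat, each flush with a corner of the seat.


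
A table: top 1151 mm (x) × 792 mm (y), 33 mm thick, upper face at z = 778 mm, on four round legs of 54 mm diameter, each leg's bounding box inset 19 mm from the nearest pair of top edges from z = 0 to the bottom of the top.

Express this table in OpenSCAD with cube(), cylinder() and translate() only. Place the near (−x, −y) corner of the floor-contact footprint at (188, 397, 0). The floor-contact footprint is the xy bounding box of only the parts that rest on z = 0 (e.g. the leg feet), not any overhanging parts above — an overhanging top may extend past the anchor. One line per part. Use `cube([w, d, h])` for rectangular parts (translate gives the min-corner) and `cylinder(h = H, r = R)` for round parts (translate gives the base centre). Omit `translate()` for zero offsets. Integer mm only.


translate([169, 378, 745]) cube([1151, 792, 33]);
translate([215, 424, 0]) cylinder(h = 745, r = 27);
translate([1274, 424, 0]) cylinder(h = 745, r = 27);
translate([215, 1124, 0]) cylinder(h = 745, r = 27);
translate([1274, 1124, 0]) cylinder(h = 745, r = 27);


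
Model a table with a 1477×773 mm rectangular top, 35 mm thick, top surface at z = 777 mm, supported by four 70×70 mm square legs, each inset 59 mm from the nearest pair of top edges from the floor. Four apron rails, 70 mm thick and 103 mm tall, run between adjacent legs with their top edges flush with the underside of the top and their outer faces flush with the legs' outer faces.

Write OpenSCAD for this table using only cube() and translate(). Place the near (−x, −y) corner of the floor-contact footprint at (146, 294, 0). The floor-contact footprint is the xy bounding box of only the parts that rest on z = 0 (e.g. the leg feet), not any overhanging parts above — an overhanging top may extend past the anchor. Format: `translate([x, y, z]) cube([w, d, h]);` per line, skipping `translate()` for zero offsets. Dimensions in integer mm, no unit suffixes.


translate([87, 235, 742]) cube([1477, 773, 35]);
translate([146, 294, 0]) cube([70, 70, 742]);
translate([1435, 294, 0]) cube([70, 70, 742]);
translate([146, 879, 0]) cube([70, 70, 742]);
translate([1435, 879, 0]) cube([70, 70, 742]);
translate([216, 294, 639]) cube([1219, 70, 103]);
translate([216, 879, 639]) cube([1219, 70, 103]);
translate([146, 364, 639]) cube([70, 515, 103]);
translate([1435, 364, 639]) cube([70, 515, 103]);


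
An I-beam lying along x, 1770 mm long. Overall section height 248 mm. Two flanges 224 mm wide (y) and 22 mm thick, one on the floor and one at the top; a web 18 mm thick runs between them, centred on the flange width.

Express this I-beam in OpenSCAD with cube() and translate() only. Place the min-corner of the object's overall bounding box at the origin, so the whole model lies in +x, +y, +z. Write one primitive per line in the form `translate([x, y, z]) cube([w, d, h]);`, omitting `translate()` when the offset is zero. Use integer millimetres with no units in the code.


cube([1770, 224, 22]);
translate([0, 103, 22]) cube([1770, 18, 204]);
translate([0, 0, 226]) cube([1770, 224, 22]);


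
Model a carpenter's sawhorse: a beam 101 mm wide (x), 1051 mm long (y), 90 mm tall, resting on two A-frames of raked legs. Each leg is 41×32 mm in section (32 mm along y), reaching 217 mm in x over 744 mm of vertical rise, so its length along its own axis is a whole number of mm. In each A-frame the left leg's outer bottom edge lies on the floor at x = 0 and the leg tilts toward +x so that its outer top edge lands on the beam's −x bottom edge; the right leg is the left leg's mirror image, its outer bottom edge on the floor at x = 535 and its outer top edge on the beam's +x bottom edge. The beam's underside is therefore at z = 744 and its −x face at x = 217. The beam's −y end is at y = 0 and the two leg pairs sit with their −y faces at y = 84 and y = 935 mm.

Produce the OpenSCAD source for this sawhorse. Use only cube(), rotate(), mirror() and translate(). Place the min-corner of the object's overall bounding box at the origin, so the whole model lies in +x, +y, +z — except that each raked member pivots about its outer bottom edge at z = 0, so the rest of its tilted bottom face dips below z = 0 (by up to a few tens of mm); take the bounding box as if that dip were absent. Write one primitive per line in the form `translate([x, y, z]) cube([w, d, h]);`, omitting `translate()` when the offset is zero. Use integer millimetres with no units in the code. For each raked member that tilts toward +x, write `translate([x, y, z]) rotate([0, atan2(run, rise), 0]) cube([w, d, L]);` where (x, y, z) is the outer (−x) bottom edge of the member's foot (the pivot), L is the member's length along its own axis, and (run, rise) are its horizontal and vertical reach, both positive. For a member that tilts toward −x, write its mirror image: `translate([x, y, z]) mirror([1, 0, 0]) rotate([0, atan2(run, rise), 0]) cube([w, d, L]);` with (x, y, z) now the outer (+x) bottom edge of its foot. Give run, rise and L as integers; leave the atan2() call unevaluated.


// leg length = √(217² + 744²) = 775
// right-leg outer foot x = 2·217 + 101 = 535
// beam min-corner = (217, 0, 744)
translate([217, 0, 744]) cube([101, 1051, 90]);
translate([0, 84, 0]) rotate([0, atan2(217, 744), 0]) cube([41, 32, 775]);
translate([535, 84, 0]) mirror([1, 0, 0]) rotate([0, atan2(217, 744), 0]) cube([41, 32, 775]);
translate([0, 935, 0]) rotate([0, atan2(217, 744), 0]) cube([41, 32, 775]);
translate([535, 935, 0]) mirror([1, 0, 0]) rotate([0, atan2(217, 744), 0]) cube([41, 32, 775]);


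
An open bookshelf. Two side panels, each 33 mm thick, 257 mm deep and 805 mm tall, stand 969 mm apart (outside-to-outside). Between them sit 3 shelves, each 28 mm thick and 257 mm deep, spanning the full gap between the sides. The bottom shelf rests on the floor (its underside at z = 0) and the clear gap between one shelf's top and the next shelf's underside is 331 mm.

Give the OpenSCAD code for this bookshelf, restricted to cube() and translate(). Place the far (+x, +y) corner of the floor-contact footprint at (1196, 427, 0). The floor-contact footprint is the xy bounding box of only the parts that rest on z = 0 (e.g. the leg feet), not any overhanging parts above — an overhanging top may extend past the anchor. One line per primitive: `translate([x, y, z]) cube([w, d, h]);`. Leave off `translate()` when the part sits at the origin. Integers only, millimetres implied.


translate([227, 170, 0]) cube([33, 257, 805]);
translate([1163, 170, 0]) cube([33, 257, 805]);
translate([260, 170, 0]) cube([903, 257, 28]);
translate([260, 170, 359]) cube([903, 257, 28]);
translate([260, 170, 718]) cube([903, 257, 28]);


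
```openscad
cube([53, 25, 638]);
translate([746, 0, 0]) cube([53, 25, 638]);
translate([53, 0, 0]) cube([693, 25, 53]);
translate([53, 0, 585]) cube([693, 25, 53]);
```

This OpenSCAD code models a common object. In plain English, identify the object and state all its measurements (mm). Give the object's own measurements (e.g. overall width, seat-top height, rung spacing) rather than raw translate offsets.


A rectangular picture frame lying in the x–z plane (depth along y). The opening is 693 mm wide (x) by 532 mm tall (z), surrounded by a border 53 mm wide on all four sides. The frame is 25 mm deep and is made of two full-height vertical stiles with two horizontal rails fitted between them.


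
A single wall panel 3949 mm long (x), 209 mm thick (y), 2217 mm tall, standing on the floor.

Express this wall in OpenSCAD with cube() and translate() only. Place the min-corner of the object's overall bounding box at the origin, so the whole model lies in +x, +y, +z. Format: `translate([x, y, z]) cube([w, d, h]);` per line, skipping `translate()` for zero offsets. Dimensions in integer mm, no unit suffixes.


cube([3949, 209, 2217]);


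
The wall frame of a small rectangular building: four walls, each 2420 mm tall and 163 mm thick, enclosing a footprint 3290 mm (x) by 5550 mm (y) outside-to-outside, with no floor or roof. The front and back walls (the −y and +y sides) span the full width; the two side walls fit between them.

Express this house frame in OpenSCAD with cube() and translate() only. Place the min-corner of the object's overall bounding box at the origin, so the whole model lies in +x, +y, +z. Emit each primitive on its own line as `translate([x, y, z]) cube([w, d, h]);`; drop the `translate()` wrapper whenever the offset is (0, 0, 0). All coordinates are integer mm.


cube([3290, 163, 2420]);
translate([0, 5387, 0]) cube([3290, 163, 2420]);
translate([0, 163, 0]) cube([163, 5224, 2420]);
translate([3127, 163, 0]) cube([163, 5224, 2420]);


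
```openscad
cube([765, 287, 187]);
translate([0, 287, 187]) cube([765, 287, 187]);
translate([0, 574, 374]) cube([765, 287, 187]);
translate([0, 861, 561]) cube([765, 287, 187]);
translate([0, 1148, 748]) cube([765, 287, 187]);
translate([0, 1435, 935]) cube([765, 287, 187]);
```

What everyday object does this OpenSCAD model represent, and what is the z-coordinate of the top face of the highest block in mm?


A staircase. The total rise is 1122 mm.

6 identical blocks, each offset up and back from the previous — a staircase. Each step is 187 mm tall and there are 6 of them, so the total rise is 6 × 187 = 1122 mm.


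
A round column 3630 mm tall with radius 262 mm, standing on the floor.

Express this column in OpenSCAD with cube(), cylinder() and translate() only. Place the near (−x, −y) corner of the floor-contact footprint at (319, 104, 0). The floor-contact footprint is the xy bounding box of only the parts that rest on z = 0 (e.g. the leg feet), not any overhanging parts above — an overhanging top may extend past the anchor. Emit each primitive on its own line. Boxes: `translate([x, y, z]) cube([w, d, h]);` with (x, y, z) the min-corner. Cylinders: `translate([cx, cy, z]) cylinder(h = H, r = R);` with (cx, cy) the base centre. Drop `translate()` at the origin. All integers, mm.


translate([581, 366, 0]) cylinder(h = 3630, r = 262);


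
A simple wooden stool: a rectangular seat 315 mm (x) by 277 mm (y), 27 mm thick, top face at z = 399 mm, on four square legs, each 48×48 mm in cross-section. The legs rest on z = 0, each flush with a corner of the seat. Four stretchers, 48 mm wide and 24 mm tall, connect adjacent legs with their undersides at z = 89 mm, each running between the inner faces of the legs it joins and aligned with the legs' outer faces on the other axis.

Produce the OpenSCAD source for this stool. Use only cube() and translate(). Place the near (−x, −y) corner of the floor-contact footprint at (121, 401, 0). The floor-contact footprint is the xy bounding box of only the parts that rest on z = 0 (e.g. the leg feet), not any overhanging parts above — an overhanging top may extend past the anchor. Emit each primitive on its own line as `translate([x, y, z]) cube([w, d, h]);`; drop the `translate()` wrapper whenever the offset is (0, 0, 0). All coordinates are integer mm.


// leg_h = 399 - 27 = 372
// stretcher span = 315 - 2*48 = 219
translate([121, 401, 372]) cube([315, 277, 27]);
translate([121, 401, 0]) cube([48, 48, 372]);
translate([388, 401, 0]) cube([48, 48, 372]);
translate([121, 630, 0]) cube([48, 48, 372]);
translate([388, 630, 0]) cube([48, 48, 372]);
translate([169, 401, 89]) cube([219, 48, 24]);
translate([169, 630, 89]) cube([219, 48, 24]);
translate([121, 449, 89]) cube([48, 181, 24]);
translate([388, 449, 89]) cube([48, 181, 24]);


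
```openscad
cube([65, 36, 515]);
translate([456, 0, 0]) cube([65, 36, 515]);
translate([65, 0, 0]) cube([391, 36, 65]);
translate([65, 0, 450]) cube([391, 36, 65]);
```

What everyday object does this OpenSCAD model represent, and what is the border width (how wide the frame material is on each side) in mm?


A picture frame. The border width is 65 mm.

Four thin pieces enclosing a rectangular opening — a picture frame. The two full-height stiles are 515 mm tall; the top rail sits at z = 450 and is 65 mm tall, so the border above the opening is 515 − 450 = 65 mm, matching the stile x-width.


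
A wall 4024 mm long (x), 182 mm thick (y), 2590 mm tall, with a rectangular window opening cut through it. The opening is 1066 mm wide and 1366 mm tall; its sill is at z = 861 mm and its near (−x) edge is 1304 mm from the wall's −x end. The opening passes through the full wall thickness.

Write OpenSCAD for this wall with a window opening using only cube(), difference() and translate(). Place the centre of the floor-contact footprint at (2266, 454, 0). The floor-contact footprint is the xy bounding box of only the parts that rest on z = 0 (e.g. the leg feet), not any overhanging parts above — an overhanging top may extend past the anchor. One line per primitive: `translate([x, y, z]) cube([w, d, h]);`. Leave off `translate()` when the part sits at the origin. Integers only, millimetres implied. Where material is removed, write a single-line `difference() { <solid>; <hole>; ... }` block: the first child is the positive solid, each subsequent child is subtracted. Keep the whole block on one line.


difference() { translate([254, 363, 0]) cube([4024, 182, 2590]); translate([1558, 363, 861]) cube([1066, 182, 1366]); }


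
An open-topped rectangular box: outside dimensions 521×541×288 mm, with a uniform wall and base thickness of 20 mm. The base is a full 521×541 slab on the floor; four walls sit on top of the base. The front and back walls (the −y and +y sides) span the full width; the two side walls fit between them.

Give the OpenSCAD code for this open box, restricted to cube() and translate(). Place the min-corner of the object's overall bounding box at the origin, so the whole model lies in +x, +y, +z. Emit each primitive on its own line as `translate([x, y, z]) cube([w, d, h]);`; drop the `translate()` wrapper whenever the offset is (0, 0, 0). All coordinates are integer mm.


cube([521, 541, 20]);
translate([0, 0, 20]) cube([521, 20, 268]);
translate([0, 521, 20]) cube([521, 20, 268]);
translate([0, 20, 20]) cube([20, 501, 268]);
translate([501, 20, 20]) cube([20, 501, 268]);


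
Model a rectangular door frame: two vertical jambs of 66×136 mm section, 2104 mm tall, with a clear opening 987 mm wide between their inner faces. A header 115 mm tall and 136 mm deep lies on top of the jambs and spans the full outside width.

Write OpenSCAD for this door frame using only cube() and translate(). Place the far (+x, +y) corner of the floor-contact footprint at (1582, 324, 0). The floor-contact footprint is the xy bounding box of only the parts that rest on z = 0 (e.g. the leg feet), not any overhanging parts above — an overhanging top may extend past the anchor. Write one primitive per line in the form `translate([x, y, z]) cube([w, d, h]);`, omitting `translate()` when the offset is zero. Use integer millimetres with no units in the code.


translate([463, 188, 0]) cube([66, 136, 2104]);
translate([1516, 188, 0]) cube([66, 136, 2104]);
translate([463, 188, 2104]) cube([1119, 136, 115]);


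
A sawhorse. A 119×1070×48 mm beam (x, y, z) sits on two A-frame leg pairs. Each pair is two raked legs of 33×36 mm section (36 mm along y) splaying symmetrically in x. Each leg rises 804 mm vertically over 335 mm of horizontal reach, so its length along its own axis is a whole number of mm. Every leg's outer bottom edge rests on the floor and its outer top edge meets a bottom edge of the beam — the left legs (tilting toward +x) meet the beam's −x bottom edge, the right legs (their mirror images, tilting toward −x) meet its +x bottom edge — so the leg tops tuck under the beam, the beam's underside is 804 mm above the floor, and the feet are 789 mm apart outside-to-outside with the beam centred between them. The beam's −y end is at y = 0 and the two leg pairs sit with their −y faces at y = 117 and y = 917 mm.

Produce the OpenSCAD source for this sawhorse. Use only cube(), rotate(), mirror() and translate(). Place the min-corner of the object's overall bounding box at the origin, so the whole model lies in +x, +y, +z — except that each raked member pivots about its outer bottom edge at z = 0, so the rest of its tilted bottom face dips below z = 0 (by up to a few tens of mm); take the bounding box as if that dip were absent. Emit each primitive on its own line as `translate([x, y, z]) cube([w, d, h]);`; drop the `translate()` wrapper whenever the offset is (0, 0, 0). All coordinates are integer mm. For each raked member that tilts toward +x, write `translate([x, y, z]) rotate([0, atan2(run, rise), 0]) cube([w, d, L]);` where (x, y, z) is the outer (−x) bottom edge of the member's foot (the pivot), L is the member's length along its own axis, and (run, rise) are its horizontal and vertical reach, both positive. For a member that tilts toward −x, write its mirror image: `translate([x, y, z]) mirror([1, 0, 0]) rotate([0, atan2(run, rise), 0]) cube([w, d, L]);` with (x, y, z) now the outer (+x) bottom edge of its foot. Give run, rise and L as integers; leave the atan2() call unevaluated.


translate([335, 0, 804]) cube([119, 1070, 48]);
translate([0, 117, 0]) rotate([0, atan2(335, 804), 0]) cube([33, 36, 871]);
translate([789, 117, 0]) mirror([1, 0, 0]) rotate([0, atan2(335, 804), 0]) cube([33, 36, 871]);
translate([0, 917, 0]) rotate([0, atan2(335, 804), 0]) cube([33, 36, 871]);
translate([789, 917, 0]) mirror([1, 0, 0]) rotate([0, atan2(335, 804), 0]) cube([33, 36, 871]);


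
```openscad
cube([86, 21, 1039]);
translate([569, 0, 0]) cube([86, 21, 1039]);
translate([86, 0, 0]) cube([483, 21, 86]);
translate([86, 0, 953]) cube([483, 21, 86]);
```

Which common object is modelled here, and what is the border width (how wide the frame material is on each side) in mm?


A picture frame. The border width is 86 mm.

Four thin pieces enclosing a rectangular opening — a picture frame. The two full-height stiles are 1039 mm tall; the top rail sits at z = 953 and is 86 mm tall, so the border above the opening is 1039 − 953 = 86 mm, matching the stile x-width.


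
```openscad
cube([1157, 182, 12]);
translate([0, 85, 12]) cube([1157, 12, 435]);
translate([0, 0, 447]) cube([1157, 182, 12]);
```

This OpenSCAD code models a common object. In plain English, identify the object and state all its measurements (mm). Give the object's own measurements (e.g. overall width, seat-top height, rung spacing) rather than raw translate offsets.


An I-beam lying along x, 1157 mm long. Overall section height 459 mm. Two flanges 182 mm wide (y) and 12 mm thick, one on the floor and one at the top; a web 12 mm thick runs between them, centred on the flange width.


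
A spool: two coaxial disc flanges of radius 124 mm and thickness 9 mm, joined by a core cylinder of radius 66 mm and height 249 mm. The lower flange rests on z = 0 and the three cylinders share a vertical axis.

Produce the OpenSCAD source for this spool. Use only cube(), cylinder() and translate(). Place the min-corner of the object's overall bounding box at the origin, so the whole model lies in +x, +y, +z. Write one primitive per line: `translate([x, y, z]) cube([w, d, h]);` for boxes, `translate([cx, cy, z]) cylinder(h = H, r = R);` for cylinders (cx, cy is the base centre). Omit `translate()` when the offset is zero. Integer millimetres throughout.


translate([124, 124, 0]) cylinder(h = 9, r = 124);
translate([124, 124, 9]) cylinder(h = 249, r = 66);
translate([124, 124, 258]) cylinder(h = 9, r = 124);


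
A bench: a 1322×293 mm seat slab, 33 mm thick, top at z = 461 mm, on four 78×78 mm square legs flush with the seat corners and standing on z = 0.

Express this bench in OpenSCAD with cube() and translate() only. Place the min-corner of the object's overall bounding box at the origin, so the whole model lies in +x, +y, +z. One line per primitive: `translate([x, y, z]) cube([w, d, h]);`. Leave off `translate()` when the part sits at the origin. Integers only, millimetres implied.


// leg_h = 461 − 33 = 428
translate([0, 0, 428]) cube([1322, 293, 33]);
cube([78, 78, 428]);
translate([0, 215, 0]) cube([78, 78, 428]);
translate([1244, 0, 0]) cube([78, 78, 428]);
translate([1244, 215, 0]) cube([78, 78, 428]);


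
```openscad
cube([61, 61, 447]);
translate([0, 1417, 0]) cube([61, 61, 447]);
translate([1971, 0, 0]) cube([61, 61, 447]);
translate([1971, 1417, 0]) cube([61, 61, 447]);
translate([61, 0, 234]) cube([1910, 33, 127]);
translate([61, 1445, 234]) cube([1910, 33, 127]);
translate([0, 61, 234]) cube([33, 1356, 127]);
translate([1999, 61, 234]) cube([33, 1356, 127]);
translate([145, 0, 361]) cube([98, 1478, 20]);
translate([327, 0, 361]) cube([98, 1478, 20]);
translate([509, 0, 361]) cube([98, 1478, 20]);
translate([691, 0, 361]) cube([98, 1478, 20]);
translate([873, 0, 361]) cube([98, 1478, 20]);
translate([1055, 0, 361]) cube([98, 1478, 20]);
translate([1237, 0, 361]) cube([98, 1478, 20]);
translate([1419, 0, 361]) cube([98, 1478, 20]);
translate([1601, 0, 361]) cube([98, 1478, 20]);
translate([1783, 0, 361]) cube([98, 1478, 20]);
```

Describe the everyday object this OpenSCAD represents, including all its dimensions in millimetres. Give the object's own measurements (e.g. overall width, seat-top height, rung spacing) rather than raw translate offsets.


A bed frame 2032 mm long (x) by 1478 mm wide (y). Four 61×61 mm corner posts, 447 mm tall, at the corners of the footprint. Four rails of 33 mm thickness and 127 mm height run between adjacent posts with their undersides at z = 234 mm, their outer faces flush with the outside of the frame (the two x-running rails run between the posts' inner faces; the two y-running rails run between the posts' inner faces). 10 slats, each 98 mm wide (x) and 20 mm thick, lie across the top of the two x-running rails, running the full 1478 mm width of the frame in y; along x they sit between the end posts with a 84 mm gap after the −x posts and between neighbouring slats, leaving 90 mm before the +x posts.


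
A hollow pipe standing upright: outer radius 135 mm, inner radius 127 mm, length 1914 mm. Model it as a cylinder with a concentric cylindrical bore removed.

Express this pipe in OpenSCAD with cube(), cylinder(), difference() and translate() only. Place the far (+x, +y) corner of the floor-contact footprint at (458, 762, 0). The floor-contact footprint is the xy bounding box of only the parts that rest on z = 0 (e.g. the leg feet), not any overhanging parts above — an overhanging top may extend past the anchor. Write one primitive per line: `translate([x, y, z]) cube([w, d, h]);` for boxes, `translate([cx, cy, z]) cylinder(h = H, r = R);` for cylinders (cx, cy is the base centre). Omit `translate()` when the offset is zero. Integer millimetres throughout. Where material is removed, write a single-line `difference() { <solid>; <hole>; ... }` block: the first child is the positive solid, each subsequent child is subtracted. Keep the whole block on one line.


difference() { translate([323, 627, 0]) cylinder(h = 1914, r = 135); translate([323, 627, 0]) cylinder(h = 1914, r = 127); }


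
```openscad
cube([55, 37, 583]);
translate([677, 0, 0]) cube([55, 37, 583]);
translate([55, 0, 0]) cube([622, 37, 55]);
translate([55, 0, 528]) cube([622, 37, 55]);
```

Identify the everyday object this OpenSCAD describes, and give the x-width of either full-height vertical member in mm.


A picture frame. The border width is 55 mm.

Four thin pieces enclosing a rectangular opening — a picture frame. The two full-height stiles are 583 mm tall; the top rail sits at z = 528 and is 55 mm tall, so the border above the opening is 583 − 528 = 55 mm, matching the stile x-width.


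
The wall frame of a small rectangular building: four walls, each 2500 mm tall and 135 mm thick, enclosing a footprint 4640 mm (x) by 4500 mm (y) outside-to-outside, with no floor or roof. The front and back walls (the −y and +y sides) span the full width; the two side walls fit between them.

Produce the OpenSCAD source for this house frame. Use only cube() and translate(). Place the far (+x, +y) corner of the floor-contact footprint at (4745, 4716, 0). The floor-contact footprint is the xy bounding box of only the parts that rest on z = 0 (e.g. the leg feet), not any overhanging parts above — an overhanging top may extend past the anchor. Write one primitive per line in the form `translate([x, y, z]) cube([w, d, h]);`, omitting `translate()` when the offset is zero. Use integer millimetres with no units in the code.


translate([105, 216, 0]) cube([4640, 135, 2500]);
translate([105, 4581, 0]) cube([4640, 135, 2500]);
translate([105, 351, 0]) cube([135, 4230, 2500]);
translate([4610, 351, 0]) cube([135, 4230, 2500]);


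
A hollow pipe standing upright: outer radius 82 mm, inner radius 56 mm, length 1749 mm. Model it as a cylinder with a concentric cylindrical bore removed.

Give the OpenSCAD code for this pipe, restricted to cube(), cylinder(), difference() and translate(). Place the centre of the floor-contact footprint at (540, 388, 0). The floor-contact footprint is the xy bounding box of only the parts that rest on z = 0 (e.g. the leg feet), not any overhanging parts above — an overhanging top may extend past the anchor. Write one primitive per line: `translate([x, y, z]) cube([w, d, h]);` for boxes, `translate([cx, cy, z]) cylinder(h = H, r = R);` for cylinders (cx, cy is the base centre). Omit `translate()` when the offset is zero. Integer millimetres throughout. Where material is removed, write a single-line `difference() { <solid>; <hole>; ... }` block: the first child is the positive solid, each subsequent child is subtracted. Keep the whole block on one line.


difference() { translate([540, 388, 0]) cylinder(h = 1749, r = 82); translate([540, 388, 0]) cylinder(h = 1749, r = 56); }


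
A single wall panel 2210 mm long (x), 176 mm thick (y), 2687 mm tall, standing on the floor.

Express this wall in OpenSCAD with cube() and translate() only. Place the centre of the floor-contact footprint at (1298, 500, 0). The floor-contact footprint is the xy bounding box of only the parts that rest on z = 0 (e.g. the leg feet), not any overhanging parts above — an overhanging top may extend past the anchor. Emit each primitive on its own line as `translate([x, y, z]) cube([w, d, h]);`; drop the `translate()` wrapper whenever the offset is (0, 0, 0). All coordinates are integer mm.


translate([193, 412, 0]) cube([2210, 176, 2687]);


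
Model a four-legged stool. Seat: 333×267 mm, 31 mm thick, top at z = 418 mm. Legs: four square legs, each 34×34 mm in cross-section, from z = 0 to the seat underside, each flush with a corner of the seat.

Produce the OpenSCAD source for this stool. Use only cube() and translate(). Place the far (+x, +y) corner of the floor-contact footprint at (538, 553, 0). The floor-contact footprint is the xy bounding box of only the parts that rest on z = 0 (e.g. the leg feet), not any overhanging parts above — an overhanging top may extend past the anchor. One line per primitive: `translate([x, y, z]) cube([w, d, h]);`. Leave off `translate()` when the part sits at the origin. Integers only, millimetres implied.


// leg_h = 418 - 31 = 387
translate([205, 286, 387]) cube([333, 267, 31]);
translate([205, 286, 0]) cube([34, 34, 387]);
translate([504, 286, 0]) cube([34, 34, 387]);
translate([205, 519, 0]) cube([34, 34, 387]);
translate([504, 519, 0]) cube([34, 34, 387]);


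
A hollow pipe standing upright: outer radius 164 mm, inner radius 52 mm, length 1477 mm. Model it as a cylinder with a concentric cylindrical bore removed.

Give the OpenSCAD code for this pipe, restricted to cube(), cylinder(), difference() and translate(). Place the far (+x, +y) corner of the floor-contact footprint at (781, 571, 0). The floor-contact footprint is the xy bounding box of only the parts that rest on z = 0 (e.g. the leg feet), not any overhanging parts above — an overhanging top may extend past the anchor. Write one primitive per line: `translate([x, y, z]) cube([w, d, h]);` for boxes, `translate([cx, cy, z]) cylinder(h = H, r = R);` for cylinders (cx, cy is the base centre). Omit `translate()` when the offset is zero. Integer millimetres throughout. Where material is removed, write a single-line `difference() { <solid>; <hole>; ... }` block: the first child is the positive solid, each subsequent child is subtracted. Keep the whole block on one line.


difference() { translate([617, 407, 0]) cylinder(h = 1477, r = 164); translate([617, 407, 0]) cylinder(h = 1477, r = 52); }
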